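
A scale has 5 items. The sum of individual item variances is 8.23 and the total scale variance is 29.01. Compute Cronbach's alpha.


alpha = (k/(k-1)) * (1 - sum(si^2)/s_total^2)
= (5/4) * (1 - 8.23/29.01)
alpha = 0.8954

0.8954


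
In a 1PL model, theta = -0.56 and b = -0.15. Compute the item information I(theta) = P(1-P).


P = 1/(1+exp(-(-0.56--0.15))) = 0.3989
I = P*(1-P) = 0.3989 * 0.6011
I = 0.2398

0.2398


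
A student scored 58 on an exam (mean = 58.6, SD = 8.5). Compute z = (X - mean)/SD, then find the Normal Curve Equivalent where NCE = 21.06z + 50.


z = (X - mean) / SD = (58 - 58.6) / 8.5
z = -0.6 / 8.5
z = -0.0706
NCE = NCE = 21.06z + 50
Carry z at full precision (z = -0.6 / 8.5) into the conversion:
NCE = 21.06 * (-0.6 / 8.5) + 50 = -12.636 / 8.5 + 50
NCE = -1.4866 + 50
NCE = 48.5134

48.5134


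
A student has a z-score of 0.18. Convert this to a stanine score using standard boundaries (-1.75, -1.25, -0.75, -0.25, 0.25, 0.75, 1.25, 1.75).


Stanine boundaries: [-1.75, -1.25, -0.75, -0.25, 0.25, 0.75, 1.25, 1.75]
z = 0.18
Check each boundary:
  z >= -1.75 -> could be stanine 2
  z >= -1.25 -> could be stanine 3
  z >= -0.75 -> could be stanine 4
  z >= -0.25 -> could be stanine 5
  z < 0.25
  z < 0.75
  z < 1.25
  z < 1.75
Highest qualifying boundary gives stanine = 5

5


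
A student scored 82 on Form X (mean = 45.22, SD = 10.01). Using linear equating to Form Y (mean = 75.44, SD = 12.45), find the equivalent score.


slope = SD_Y / SD_X = 12.45 / 10.01 ~ 1.2438
intercept = mean_Y - slope * mean_X = 75.44 - (12.45 / 10.01) * 45.22 ~ 19.1973
Y = slope * X + intercept. To avoid rounding drift from the rounded slope/intercept, evaluate the equivalent form Y = mean_Y + SD_Y * (X - mean_X) / SD_X at full precision:
Y = 75.44 + 12.45 * (82 - 45.22) / 10.01
Y = 75.44 + 12.45 * 36.78 / 10.01
Y = 75.44 + 457.911 / 10.01
Y = 75.44 + 45.7454
Y = 121.1854

121.1854


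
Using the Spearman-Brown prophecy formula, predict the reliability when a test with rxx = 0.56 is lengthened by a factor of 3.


r_new = (n * rxx) / (1 + (n-1) * rxx)
r_new = (3 * 0.56) / (1 + 2 * 0.56)
r_new = 1.68 / 2.12
r_new = 0.7925

0.7925


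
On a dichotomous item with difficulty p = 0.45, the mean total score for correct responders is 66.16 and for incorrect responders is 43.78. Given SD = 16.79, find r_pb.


q = 1 - p = 0.55
rpb = ((M1 - M0) / SD) * sqrt(p * q)
rpb = ((66.16 - 43.78) / 16.79) * sqrt(0.45 * 0.55)
rpb = 0.6631

0.6631


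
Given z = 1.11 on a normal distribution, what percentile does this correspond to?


CDF(z) = 0.5 * (1 + erf(z/sqrt(2)))
erf(0.7849) = 0.733
CDF = 0.8665
Percentile rank = 0.8665 * 100 = 86.65

86.65


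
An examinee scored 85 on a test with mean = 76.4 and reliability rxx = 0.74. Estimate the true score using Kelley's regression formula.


T_est = rxx * X + (1 - rxx) * mean
T_est = 0.74 * 85 + 0.26 * 76.4
T_est = 62.9 + 19.864
T_est = 82.764

82.764


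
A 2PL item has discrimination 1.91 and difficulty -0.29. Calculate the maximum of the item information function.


For 2PL, max info at theta = b = -0.29
I_max = a^2 / 4 = 1.91^2 / 4
= 3.6481 / 4
I_max = 0.912

0.912


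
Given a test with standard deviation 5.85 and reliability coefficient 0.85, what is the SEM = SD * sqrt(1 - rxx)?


SEM = SD * sqrt(1 - rxx)
SEM = 5.85 * sqrt(1 - 0.85)
SEM = 5.85 * sqrt(0.15) = 5.85 * 0.387298
SEM = 2.2657

2.2657


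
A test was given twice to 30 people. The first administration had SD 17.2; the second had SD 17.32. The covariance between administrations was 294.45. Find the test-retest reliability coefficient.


r = cov(X,Y) / (SD_X * SD_Y)
r = 294.45 / (17.2 * 17.32)
r = 294.45 / 297.904
r = 0.9884

0.9884


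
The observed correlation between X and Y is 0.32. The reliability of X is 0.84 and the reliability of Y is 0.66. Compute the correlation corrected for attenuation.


r_corrected = rxy / sqrt(rxx * ryy)
= 0.32 / sqrt(0.84 * 0.66)
= 0.32 / sqrt(0.5544)
= 0.32 / 0.74458
r_corrected = 0.4298

0.4298


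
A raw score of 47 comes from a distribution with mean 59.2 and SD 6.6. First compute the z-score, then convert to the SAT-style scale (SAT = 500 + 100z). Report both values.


z = (X - mean) / SD = (47 - 59.2) / 6.6
z = -12.2 / 6.6
z = -1.8485
SAT-scale = SAT = 500 + 100z
Carry z at full precision (z = -12.2 / 6.6) into the conversion:
SAT-scale = 500 + 100 * (-12.2 / 6.6) = 500 + -1220 / 6.6
SAT-scale = 500 + -184.8485
SAT-scale = 315.1515

315.1515


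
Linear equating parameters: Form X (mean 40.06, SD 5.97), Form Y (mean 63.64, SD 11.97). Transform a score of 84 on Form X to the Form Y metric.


slope = SD_Y / SD_X = 11.97 / 5.97 ~ 2.005
intercept = mean_Y - slope * mean_X = 63.64 - (11.97 / 5.97) * 40.06 ~ -16.6813
Y = slope * X + intercept. To avoid rounding drift from the rounded slope/intercept, evaluate the equivalent form Y = mean_Y + SD_Y * (X - mean_X) / SD_X at full precision:
Y = 63.64 + 11.97 * (84 - 40.06) / 5.97
Y = 63.64 + 11.97 * 43.94 / 5.97
Y = 63.64 + 525.9618 / 5.97
Y = 63.64 + 88.1008
Y = 151.7408

151.7408


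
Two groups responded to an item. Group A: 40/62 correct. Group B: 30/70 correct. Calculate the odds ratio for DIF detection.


Odds_A = 40/22 = 1.8182
Odds_B = 30/40 = 0.75
OR = Odds_A / Odds_B = 1.8182 / 0.75
Exactly, OR = (40 * 40) / (22 * 30) = 1600 / 660
OR = 2.4242

2.4242


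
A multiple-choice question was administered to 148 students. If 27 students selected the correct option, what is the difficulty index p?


Item difficulty p = number correct / total examinees
p = 27 / 148
p = 0.1824

0.1824


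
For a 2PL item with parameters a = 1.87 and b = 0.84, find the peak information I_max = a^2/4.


For 2PL, max info at theta = b = 0.84
I_max = a^2 / 4 = 1.87^2 / 4
= 3.4969 / 4
I_max = 0.8742

0.8742


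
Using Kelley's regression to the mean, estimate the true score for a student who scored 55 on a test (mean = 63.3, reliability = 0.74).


T_est = rxx * X + (1 - rxx) * mean
T_est = 0.74 * 55 + 0.26 * 63.3
T_est = 40.7 + 16.458
T_est = 57.158

57.158


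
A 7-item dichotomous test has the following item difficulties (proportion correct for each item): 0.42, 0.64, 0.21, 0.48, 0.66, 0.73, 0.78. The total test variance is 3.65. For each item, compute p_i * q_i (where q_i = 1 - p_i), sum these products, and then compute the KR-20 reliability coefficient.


For each item, compute p_i * q_i:
  Item 1: 0.42 * 0.58 = 0.2436
  Item 2: 0.64 * 0.36 = 0.2304
  Item 3: 0.21 * 0.79 = 0.1659
  Item 4: 0.48 * 0.52 = 0.2496
  Item 5: 0.66 * 0.34 = 0.2244
  Item 6: 0.73 * 0.27 = 0.1971
  Item 7: 0.78 * 0.22 = 0.1716
Sum(p_i * q_i) = 0.2436 + 0.2304 + 0.1659 + 0.2496 + 0.2244 + 0.1971 + 0.1716 = 1.4826
KR-20 = (k/(k-1)) * (1 - Sum(p_i*q_i) / Var_total)
= (7/6) * (1 - 1.4826/3.65)
= 1.1667 * 0.5938
KR-20 = 0.6928

0.6928


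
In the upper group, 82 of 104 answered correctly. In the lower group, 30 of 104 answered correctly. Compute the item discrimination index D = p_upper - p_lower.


p_upper = 82/104 = 0.7885
p_lower = 30/104 = 0.2885
D = 0.7885 - 0.2885 = 0.5

0.5


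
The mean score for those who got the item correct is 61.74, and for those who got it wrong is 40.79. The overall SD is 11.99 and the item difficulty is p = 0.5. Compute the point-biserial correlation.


q = 1 - p = 0.5
rpb = ((M1 - M0) / SD) * sqrt(p * q)
rpb = ((61.74 - 40.79) / 11.99) * sqrt(0.5 * 0.5)
rpb = 0.8736

0.8736


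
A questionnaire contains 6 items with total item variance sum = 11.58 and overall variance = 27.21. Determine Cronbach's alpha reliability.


alpha = (k/(k-1)) * (1 - sum(si^2)/s_total^2)
= (6/5) * (1 - 11.58/27.21)
alpha = 0.6893

0.6893


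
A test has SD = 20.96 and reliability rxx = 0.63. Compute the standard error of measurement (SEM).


SEM = SD * sqrt(1 - rxx)
SEM = 20.96 * sqrt(1 - 0.63)
SEM = 20.96 * sqrt(0.37) = 20.96 * 0.608276
SEM = 12.7495

12.7495


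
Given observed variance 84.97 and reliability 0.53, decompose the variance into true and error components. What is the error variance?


var_true = rxx * var_obs = 0.53 * 84.97 = 45.0341
var_error = var_obs - var_true
var_error = 84.97 - 45.0341
var_error = 39.9359

39.9359


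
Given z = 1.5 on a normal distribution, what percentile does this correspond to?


CDF(z) = 0.5 * (1 + erf(z/sqrt(2)))
erf(1.0607) = 0.8664
CDF = 0.9332
Percentile rank = 0.9332 * 100 = 93.32

93.32


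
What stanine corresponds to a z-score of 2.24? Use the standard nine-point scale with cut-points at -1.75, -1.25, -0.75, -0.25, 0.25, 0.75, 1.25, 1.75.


Stanine boundaries: [-1.75, -1.25, -0.75, -0.25, 0.25, 0.75, 1.25, 1.75]
z = 2.24
Check each boundary:
  z >= -1.75 -> could be stanine 2
  z >= -1.25 -> could be stanine 3
  z >= -0.75 -> could be stanine 4
  z >= -0.25 -> could be stanine 5
  z >= 0.25 -> could be stanine 6
  z >= 0.75 -> could be stanine 7
  z >= 1.25 -> could be stanine 8
  z >= 1.75 -> could be stanine 9
Highest qualifying boundary gives stanine = 9

9


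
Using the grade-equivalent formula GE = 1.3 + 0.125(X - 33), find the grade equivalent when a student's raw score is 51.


raw - median = 51 - 33 = 18
slope * diff = 0.125 * 18 = 2.25
GE = 1.3 + 2.25
GE = 3.55

3.55


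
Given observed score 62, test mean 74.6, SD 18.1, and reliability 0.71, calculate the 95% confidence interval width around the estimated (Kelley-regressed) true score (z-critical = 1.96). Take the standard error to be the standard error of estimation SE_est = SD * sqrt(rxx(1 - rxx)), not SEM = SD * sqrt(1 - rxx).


True score estimate = 0.71*62 + 0.29*74.6 = 65.654
SE_est = SD * sqrt(rxx * (1 - rxx)) = 18.1 * sqrt(0.71 * 0.29) = 18.1 * sqrt(0.2059) = 8.213093
CI = T_est +/- z * SE_est, so width = 2 * z * SE_est = 2 * 1.96 * 8.213093
Width = 32.1953

32.1953


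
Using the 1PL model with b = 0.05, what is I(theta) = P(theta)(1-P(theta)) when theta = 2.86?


P = 1/(1+exp(-(2.86-0.05))) = 0.9432
I = P*(1-P) = 0.9432 * 0.0568
I = 0.0536

0.0536


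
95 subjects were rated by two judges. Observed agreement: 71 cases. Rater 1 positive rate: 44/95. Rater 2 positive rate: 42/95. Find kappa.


P_o = 71/95 = 0.747368
P_e = (44*42 + 51*53) / 9025 = 0.504266
kappa = (P_o - P_e) / (1 - P_e)
kappa = (0.747368 - 0.504266) / (1 - 0.504266)
kappa = 0.4904

0.4904


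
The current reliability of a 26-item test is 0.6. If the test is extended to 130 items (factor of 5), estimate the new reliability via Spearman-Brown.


r_new = (n * rxx) / (1 + (n-1) * rxx)
r_new = (5 * 0.6) / (1 + 4 * 0.6)
r_new = 3.0 / 3.4
r_new = 0.8824

0.8824


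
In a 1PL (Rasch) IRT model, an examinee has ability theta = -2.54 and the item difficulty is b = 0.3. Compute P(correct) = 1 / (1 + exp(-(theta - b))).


theta - b = -2.54 - 0.3 = -2.84
exp(-(theta - b)) = exp(2.84) = 17.1158
P = 1 / (1 + 17.1158)
P = 0.0552

0.0552


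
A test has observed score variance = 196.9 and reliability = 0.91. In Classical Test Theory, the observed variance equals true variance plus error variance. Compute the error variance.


var_true = rxx * var_obs = 0.91 * 196.9 = 179.179
var_error = var_obs - var_true
var_error = 196.9 - 179.179
var_error = 17.721

17.721


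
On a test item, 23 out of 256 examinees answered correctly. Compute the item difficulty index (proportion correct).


Item difficulty p = number correct / total examinees
p = 23 / 256
p = 0.0898

0.0898


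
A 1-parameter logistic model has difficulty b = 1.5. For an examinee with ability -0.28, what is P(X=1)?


theta - b = -0.28 - 1.5 = -1.78
exp(-(theta - b)) = exp(1.78) = 5.9299
P = 1 / (1 + 5.9299)
P = 0.1443

0.1443


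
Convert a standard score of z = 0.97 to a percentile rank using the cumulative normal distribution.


CDF(z) = 0.5 * (1 + erf(z/sqrt(2)))
erf(0.6859) = 0.668
CDF = 0.834
Percentile rank = 0.834 * 100 = 83.4

83.4


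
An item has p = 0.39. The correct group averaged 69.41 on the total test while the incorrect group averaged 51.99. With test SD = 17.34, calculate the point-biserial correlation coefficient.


q = 1 - p = 0.61
rpb = ((M1 - M0) / SD) * sqrt(p * q)
rpb = ((69.41 - 51.99) / 17.34) * sqrt(0.39 * 0.61)
rpb = 0.49

0.49


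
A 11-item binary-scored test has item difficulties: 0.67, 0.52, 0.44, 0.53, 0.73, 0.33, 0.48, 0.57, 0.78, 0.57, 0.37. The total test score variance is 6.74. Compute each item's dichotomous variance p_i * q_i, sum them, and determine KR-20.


For each item, compute p_i * q_i:
  Item 1: 0.67 * 0.33 = 0.2211
  Item 2: 0.52 * 0.48 = 0.2496
  Item 3: 0.44 * 0.56 = 0.2464
  Item 4: 0.53 * 0.47 = 0.2491
  Item 5: 0.73 * 0.27 = 0.1971
  Item 6: 0.33 * 0.67 = 0.2211
  Item 7: 0.48 * 0.52 = 0.2496
  Item 8: 0.57 * 0.43 = 0.2451
  Item 9: 0.78 * 0.22 = 0.1716
  Item 10: 0.57 * 0.43 = 0.2451
  Item 11: 0.37 * 0.63 = 0.2331
Sum(p_i * q_i) = 0.2211 + 0.2496 + 0.2464 + 0.2491 + 0.1971 + 0.2211 + 0.2496 + 0.2451 + 0.1716 + 0.2451 + 0.2331 = 2.5289
KR-20 = (k/(k-1)) * (1 - Sum(p_i*q_i) / Var_total)
= (11/10) * (1 - 2.5289/6.74)
= 1.1 * 0.6248
KR-20 = 0.6873

0.6873


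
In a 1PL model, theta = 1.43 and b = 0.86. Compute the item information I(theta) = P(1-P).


P = 1/(1+exp(-(1.43-0.86))) = 0.6388
I = P*(1-P) = 0.6388 * 0.3612
I = 0.2307

0.2307


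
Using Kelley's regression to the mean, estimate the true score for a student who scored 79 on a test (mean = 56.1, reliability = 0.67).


T_est = rxx * X + (1 - rxx) * mean
T_est = 0.67 * 79 + 0.33 * 56.1
T_est = 52.93 + 18.513
T_est = 71.443

71.443


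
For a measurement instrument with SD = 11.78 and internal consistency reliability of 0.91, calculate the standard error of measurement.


SEM = SD * sqrt(1 - rxx)
SEM = 11.78 * sqrt(1 - 0.91)
SEM = 11.78 * sqrt(0.09) = 11.78 * 0.3
SEM = 3.534

3.534


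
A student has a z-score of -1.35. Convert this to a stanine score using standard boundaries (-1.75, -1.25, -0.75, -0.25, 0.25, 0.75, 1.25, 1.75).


Stanine boundaries: [-1.75, -1.25, -0.75, -0.25, 0.25, 0.75, 1.25, 1.75]
z = -1.35
Check each boundary:
  z >= -1.75 -> could be stanine 2
  z < -1.25
  z < -0.75
  z < -0.25
  z < 0.25
  z < 0.75
  z < 1.25
  z < 1.75
Highest qualifying boundary gives stanine = 2

2


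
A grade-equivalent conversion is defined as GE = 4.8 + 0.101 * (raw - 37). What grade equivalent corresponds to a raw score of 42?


raw - median = 42 - 37 = 5
slope * diff = 0.101 * 5 = 0.505
GE = 4.8 + 0.505
GE = 5.305

5.305


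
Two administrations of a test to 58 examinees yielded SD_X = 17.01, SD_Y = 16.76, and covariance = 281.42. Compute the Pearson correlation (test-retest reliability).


r = cov(X,Y) / (SD_X * SD_Y)
r = 281.42 / (17.01 * 16.76)
r = 281.42 / 285.0876
r = 0.9871

0.9871


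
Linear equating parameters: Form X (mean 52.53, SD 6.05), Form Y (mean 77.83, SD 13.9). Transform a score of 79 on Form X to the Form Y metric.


slope = SD_Y / SD_X = 13.9 / 6.05 ~ 2.2975
intercept = mean_Y - slope * mean_X = 77.83 - (13.9 / 6.05) * 52.53 ~ -42.8588
Y = slope * X + intercept. To avoid rounding drift from the rounded slope/intercept, evaluate the equivalent form Y = mean_Y + SD_Y * (X - mean_X) / SD_X at full precision:
Y = 77.83 + 13.9 * (79 - 52.53) / 6.05
Y = 77.83 + 13.9 * 26.47 / 6.05
Y = 77.83 + 367.933 / 6.05
Y = 77.83 + 60.8154
Y = 138.6454

138.6454


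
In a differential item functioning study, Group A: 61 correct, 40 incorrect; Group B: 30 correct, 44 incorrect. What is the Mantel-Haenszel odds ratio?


Odds_A = 61/40 = 1.525
Odds_B = 30/44 = 0.6818
OR = Odds_A / Odds_B = 1.525 / 0.6818
Exactly, OR = (61 * 44) / (40 * 30) = 2684 / 1200
OR = 2.2367

2.2367


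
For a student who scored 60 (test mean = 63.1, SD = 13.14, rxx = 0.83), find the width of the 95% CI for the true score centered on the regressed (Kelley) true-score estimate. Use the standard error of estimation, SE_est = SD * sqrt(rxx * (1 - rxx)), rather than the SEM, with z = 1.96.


True score estimate = 0.83*60 + 0.17*63.1 = 60.527
SE_est = SD * sqrt(rxx * (1 - rxx)) = 13.14 * sqrt(0.83 * 0.17) = 13.14 * sqrt(0.1411) = 4.935815
CI = T_est +/- z * SE_est, so width = 2 * z * SE_est = 2 * 1.96 * 4.935815
Width = 19.3484

19.3484


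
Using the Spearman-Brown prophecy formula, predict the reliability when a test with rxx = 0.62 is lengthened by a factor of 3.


r_new = (n * rxx) / (1 + (n-1) * rxx)
r_new = (3 * 0.62) / (1 + 2 * 0.62)
r_new = 1.86 / 2.24
r_new = 0.8304

0.8304


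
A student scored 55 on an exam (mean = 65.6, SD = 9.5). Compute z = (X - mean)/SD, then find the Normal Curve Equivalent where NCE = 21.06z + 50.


z = (X - mean) / SD = (55 - 65.6) / 9.5
z = -10.6 / 9.5
z = -1.1158
NCE = NCE = 21.06z + 50
Carry z at full precision (z = -10.6 / 9.5) into the conversion:
NCE = 21.06 * (-10.6 / 9.5) + 50 = -223.236 / 9.5 + 50
NCE = -23.4985 + 50
NCE = 26.5015

26.5015


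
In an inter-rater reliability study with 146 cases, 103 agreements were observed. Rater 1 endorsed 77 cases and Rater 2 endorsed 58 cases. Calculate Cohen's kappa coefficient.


P_o = 103/146 = 0.705479
P_e = (77*58 + 69*88) / 21316 = 0.49437
kappa = (P_o - P_e) / (1 - P_e)
kappa = (0.705479 - 0.49437) / (1 - 0.49437)
kappa = 0.4175

0.4175


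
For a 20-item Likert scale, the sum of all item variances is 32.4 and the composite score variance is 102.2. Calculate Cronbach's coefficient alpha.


alpha = (k/(k-1)) * (1 - sum(si^2)/s_total^2)
= (20/19) * (1 - 32.4/102.2)
alpha = 0.7189

0.7189


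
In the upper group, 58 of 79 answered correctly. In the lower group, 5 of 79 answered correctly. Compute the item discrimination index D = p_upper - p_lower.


p_upper = 58/79 = 0.7342
p_lower = 5/79 = 0.0633
D = 0.7342 - 0.0633 = 0.6709

0.6709


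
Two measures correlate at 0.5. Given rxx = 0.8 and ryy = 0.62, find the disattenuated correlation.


r_corrected = rxy / sqrt(rxx * ryy)
= 0.5 / sqrt(0.8 * 0.62)
= 0.5 / sqrt(0.496)
= 0.5 / 0.704273
r_corrected = 0.71

0.71


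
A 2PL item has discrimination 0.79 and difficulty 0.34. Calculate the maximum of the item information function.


For 2PL, max info at theta = b = 0.34
I_max = a^2 / 4 = 0.79^2 / 4
= 0.6241 / 4
I_max = 0.156

0.156


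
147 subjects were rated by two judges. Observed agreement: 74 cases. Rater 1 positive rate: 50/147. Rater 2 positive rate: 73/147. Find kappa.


P_o = 74/147 = 0.503401
P_e = (50*73 + 97*74) / 21609 = 0.501088
kappa = (P_o - P_e) / (1 - P_e)
kappa = (0.503401 - 0.501088) / (1 - 0.501088)
kappa = 0.0046

0.0046


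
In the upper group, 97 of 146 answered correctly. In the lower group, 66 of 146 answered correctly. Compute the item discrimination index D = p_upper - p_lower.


p_upper = 97/146 = 0.6644
p_lower = 66/146 = 0.4521
D = 0.6644 - 0.4521 = 0.2123

0.2123


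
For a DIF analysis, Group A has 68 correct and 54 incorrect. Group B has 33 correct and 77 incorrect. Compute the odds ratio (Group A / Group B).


Odds_A = 68/54 = 1.2593
Odds_B = 33/77 = 0.4286
OR = Odds_A / Odds_B = 1.2593 / 0.4286
Exactly, OR = (68 * 77) / (54 * 33) = 5236 / 1782
OR = 2.9383

2.9383


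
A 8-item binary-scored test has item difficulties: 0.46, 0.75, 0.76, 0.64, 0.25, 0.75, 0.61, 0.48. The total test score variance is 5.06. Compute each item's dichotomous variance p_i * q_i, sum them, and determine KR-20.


For each item, compute p_i * q_i:
  Item 1: 0.46 * 0.54 = 0.2484
  Item 2: 0.75 * 0.25 = 0.1875
  Item 3: 0.76 * 0.24 = 0.1824
  Item 4: 0.64 * 0.36 = 0.2304
  Item 5: 0.25 * 0.75 = 0.1875
  Item 6: 0.75 * 0.25 = 0.1875
  Item 7: 0.61 * 0.39 = 0.2379
  Item 8: 0.48 * 0.52 = 0.2496
Sum(p_i * q_i) = 0.2484 + 0.1875 + 0.1824 + 0.2304 + 0.1875 + 0.1875 + 0.2379 + 0.2496 = 1.7112
KR-20 = (k/(k-1)) * (1 - Sum(p_i*q_i) / Var_total)
= (8/7) * (1 - 1.7112/5.06)
= 1.1429 * 0.6618
KR-20 = 0.7564

0.7564


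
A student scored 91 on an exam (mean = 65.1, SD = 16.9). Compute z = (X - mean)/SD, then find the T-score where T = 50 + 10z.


z = (X - mean) / SD = (91 - 65.1) / 16.9
z = 25.9 / 16.9
z = 1.5325
T-score = T = 50 + 10z
Carry z at full precision (z = 25.9 / 16.9) into the conversion:
T-score = 50 + 10 * (25.9 / 16.9) = 50 + 259 / 16.9
T-score = 50 + 15.3254
T-score = 65.3254

65.3254


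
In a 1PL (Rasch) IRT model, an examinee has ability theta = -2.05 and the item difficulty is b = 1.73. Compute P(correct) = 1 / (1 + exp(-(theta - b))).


theta - b = -2.05 - 1.73 = -3.78
exp(-(theta - b)) = exp(3.78) = 43.816
P = 1 / (1 + 43.816)
P = 0.0223

0.0223


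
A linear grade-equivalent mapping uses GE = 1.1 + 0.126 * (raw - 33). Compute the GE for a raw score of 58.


raw - median = 58 - 33 = 25
slope * diff = 0.126 * 25 = 3.15
GE = 1.1 + 3.15
GE = 4.25

4.25


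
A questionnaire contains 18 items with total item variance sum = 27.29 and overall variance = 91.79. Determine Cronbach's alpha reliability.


alpha = (k/(k-1)) * (1 - sum(si^2)/s_total^2)
= (18/17) * (1 - 27.29/91.79)
alpha = 0.744

0.744


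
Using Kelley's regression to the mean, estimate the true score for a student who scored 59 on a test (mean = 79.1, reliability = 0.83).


T_est = rxx * X + (1 - rxx) * mean
T_est = 0.83 * 59 + 0.17 * 79.1
T_est = 48.97 + 13.447
T_est = 62.417

62.417


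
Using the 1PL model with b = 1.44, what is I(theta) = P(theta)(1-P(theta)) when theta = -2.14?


P = 1/(1+exp(-(-2.14-1.44))) = 0.0271
I = P*(1-P) = 0.0271 * 0.9729
I = 0.0264

0.0264


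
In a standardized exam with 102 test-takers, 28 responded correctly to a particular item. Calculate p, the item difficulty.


Item difficulty p = number correct / total examinees
p = 28 / 102
p = 0.2745

0.2745


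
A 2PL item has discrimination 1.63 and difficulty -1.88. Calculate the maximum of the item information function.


For 2PL, max info at theta = b = -1.88
I_max = a^2 / 4 = 1.63^2 / 4
= 2.6569 / 4
I_max = 0.6642

0.6642


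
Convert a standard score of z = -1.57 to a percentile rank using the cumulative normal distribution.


CDF(z) = 0.5 * (1 + erf(z/sqrt(2)))
erf(-1.1102) = -0.8836
CDF = 0.0582
Percentile rank = 0.0582 * 100 = 5.82

5.82


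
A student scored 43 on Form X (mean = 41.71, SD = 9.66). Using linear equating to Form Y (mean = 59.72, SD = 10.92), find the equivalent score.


slope = SD_Y / SD_X = 10.92 / 9.66 ~ 1.1304
intercept = mean_Y - slope * mean_X = 59.72 - (10.92 / 9.66) * 41.71 ~ 12.5696
Y = slope * X + intercept. To avoid rounding drift from the rounded slope/intercept, evaluate the equivalent form Y = mean_Y + SD_Y * (X - mean_X) / SD_X at full precision:
Y = 59.72 + 10.92 * (43 - 41.71) / 9.66
Y = 59.72 + 10.92 * 1.29 / 9.66
Y = 59.72 + 14.0868 / 9.66
Y = 59.72 + 1.4583
Y = 61.1783

61.1783


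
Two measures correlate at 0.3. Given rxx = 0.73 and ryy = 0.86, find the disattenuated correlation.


r_corrected = rxy / sqrt(rxx * ryy)
= 0.3 / sqrt(0.73 * 0.86)
= 0.3 / sqrt(0.6278)
= 0.3 / 0.792338
r_corrected = 0.3786

0.3786


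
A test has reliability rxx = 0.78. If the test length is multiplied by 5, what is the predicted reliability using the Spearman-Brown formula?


r_new = (n * rxx) / (1 + (n-1) * rxx)
r_new = (5 * 0.78) / (1 + 4 * 0.78)
r_new = 3.9 / 4.12
r_new = 0.9466

0.9466


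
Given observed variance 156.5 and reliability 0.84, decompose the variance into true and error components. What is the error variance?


var_true = rxx * var_obs = 0.84 * 156.5 = 131.46
var_error = var_obs - var_true
var_error = 156.5 - 131.46
var_error = 25.04

25.04


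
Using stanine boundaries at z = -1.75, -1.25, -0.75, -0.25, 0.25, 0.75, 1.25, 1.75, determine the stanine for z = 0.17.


Stanine boundaries: [-1.75, -1.25, -0.75, -0.25, 0.25, 0.75, 1.25, 1.75]
z = 0.17
Check each boundary:
  z >= -1.75 -> could be stanine 2
  z >= -1.25 -> could be stanine 3
  z >= -0.75 -> could be stanine 4
  z >= -0.25 -> could be stanine 5
  z < 0.25
  z < 0.75
  z < 1.25
  z < 1.75
Highest qualifying boundary gives stanine = 5

5


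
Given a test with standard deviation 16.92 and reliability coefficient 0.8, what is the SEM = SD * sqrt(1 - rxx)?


SEM = SD * sqrt(1 - rxx)
SEM = 16.92 * sqrt(1 - 0.8)
SEM = 16.92 * sqrt(0.2) = 16.92 * 0.447214
SEM = 7.5669

7.5669


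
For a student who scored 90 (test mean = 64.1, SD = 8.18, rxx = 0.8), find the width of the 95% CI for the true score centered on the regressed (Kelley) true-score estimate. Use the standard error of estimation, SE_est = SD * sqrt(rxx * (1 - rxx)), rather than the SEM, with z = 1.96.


True score estimate = 0.8*90 + 0.2*64.1 = 84.82
SE_est = SD * sqrt(rxx * (1 - rxx)) = 8.18 * sqrt(0.8 * 0.2) = 8.18 * sqrt(0.16) = 3.272
CI = T_est +/- z * SE_est, so width = 2 * z * SE_est = 2 * 1.96 * 3.272
Width = 12.8262

12.8262


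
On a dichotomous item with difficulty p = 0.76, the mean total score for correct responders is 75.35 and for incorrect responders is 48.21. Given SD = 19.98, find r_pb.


q = 1 - p = 0.24
rpb = ((M1 - M0) / SD) * sqrt(p * q)
rpb = ((75.35 - 48.21) / 19.98) * sqrt(0.76 * 0.24)
rpb = 0.5801

0.5801


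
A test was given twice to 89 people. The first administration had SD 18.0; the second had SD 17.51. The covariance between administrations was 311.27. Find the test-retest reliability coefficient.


r = cov(X,Y) / (SD_X * SD_Y)
r = 311.27 / (18.0 * 17.51)
r = 311.27 / 315.18
r = 0.9876

0.9876


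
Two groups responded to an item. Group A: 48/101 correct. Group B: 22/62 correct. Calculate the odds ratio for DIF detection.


Odds_A = 48/53 = 0.9057
Odds_B = 22/40 = 0.55
OR = Odds_A / Odds_B = 0.9057 / 0.55
Exactly, OR = (48 * 40) / (53 * 22) = 1920 / 1166
OR = 1.6467

1.6467


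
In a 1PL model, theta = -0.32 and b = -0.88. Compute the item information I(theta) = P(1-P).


P = 1/(1+exp(-(-0.32--0.88))) = 0.6365
I = P*(1-P) = 0.6365 * 0.3635
I = 0.2314

0.2314


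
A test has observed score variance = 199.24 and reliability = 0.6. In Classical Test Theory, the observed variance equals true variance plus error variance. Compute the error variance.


var_true = rxx * var_obs = 0.6 * 199.24 = 119.544
var_error = var_obs - var_true
var_error = 199.24 - 119.544
var_error = 79.696

79.696


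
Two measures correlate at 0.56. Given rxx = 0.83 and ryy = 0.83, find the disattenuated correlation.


r_corrected = rxy / sqrt(rxx * ryy)
= 0.56 / sqrt(0.83 * 0.83)
= 0.56 / sqrt(0.6889)
= 0.56 / 0.83
r_corrected = 0.6747

0.6747


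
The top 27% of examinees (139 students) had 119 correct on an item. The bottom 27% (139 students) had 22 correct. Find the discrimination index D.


p_upper = 119/139 = 0.8561
p_lower = 22/139 = 0.1583
D = 0.8561 - 0.1583 = 0.6978

0.6978


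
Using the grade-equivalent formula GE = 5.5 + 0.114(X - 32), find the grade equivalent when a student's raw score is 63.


raw - median = 63 - 32 = 31
slope * diff = 0.114 * 31 = 3.534
GE = 5.5 + 3.534
GE = 9.034

9.034


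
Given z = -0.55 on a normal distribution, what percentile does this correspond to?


CDF(z) = 0.5 * (1 + erf(z/sqrt(2)))
erf(-0.3889) = -0.4177
CDF = 0.2912
Percentile rank = 0.2912 * 100 = 29.12

29.12


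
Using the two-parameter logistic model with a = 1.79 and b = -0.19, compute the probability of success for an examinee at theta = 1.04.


a*(theta - b) = 1.79 * (1.04 - -0.19) = 2.2017
exp(-2.2017) = 0.1106
P = 1 / (1 + 0.1106)
P = 0.9004

0.9004


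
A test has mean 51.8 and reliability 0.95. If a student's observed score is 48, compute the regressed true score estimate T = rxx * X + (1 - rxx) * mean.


T_est = rxx * X + (1 - rxx) * mean
T_est = 0.95 * 48 + 0.05 * 51.8
T_est = 45.6 + 2.59
T_est = 48.19

48.19


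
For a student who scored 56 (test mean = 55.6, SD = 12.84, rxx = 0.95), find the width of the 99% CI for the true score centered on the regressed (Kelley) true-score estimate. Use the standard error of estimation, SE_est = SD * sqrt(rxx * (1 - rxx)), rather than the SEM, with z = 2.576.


True score estimate = 0.95*56 + 0.05*55.6 = 55.98
SE_est = SD * sqrt(rxx * (1 - rxx)) = 12.84 * sqrt(0.95 * 0.05) = 12.84 * sqrt(0.0475) = 2.798413
CI = T_est +/- z * SE_est, so width = 2 * z * SE_est = 2 * 2.576 * 2.798413
Width = 14.4174

14.4174


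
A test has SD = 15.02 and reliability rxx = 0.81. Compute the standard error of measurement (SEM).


SEM = SD * sqrt(1 - rxx)
SEM = 15.02 * sqrt(1 - 0.81)
SEM = 15.02 * sqrt(0.19) = 15.02 * 0.43589
SEM = 6.5471

6.5471


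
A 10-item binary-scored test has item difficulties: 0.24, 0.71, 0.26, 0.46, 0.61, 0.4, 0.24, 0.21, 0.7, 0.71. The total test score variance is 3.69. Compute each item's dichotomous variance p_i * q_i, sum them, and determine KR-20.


For each item, compute p_i * q_i:
  Item 1: 0.24 * 0.76 = 0.1824
  Item 2: 0.71 * 0.29 = 0.2059
  Item 3: 0.26 * 0.74 = 0.1924
  Item 4: 0.46 * 0.54 = 0.2484
  Item 5: 0.61 * 0.39 = 0.2379
  Item 6: 0.4 * 0.6 = 0.24
  Item 7: 0.24 * 0.76 = 0.1824
  Item 8: 0.21 * 0.79 = 0.1659
  Item 9: 0.7 * 0.3 = 0.21
  Item 10: 0.71 * 0.29 = 0.2059
Sum(p_i * q_i) = 0.1824 + 0.2059 + 0.1924 + 0.2484 + 0.2379 + 0.24 + 0.1824 + 0.1659 + 0.21 + 0.2059 = 2.0712
KR-20 = (k/(k-1)) * (1 - Sum(p_i*q_i) / Var_total)
= (10/9) * (1 - 2.0712/3.69)
= 1.1111 * 0.4387
KR-20 = 0.4874

0.4874


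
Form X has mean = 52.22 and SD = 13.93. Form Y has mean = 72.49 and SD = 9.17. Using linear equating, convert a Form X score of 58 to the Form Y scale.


slope = SD_Y / SD_X = 9.17 / 13.93 ~ 0.6583
intercept = mean_Y - slope * mean_X = 72.49 - (9.17 / 13.93) * 52.22 ~ 38.114
Y = slope * X + intercept. To avoid rounding drift from the rounded slope/intercept, evaluate the equivalent form Y = mean_Y + SD_Y * (X - mean_X) / SD_X at full precision:
Y = 72.49 + 9.17 * (58 - 52.22) / 13.93
Y = 72.49 + 9.17 * 5.78 / 13.93
Y = 72.49 + 53.0026 / 13.93
Y = 72.49 + 3.8049
Y = 76.2949

76.2949


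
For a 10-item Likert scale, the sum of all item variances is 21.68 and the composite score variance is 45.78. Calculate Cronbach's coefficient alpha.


alpha = (k/(k-1)) * (1 - sum(si^2)/s_total^2)
= (10/9) * (1 - 21.68/45.78)
alpha = 0.5849

0.5849


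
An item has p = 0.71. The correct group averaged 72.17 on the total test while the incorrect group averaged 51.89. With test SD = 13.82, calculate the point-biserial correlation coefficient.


q = 1 - p = 0.29
rpb = ((M1 - M0) / SD) * sqrt(p * q)
rpb = ((72.17 - 51.89) / 13.82) * sqrt(0.71 * 0.29)
rpb = 0.6659

0.6659


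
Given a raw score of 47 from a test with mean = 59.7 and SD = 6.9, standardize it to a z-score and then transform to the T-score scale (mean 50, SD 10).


z = (X - mean) / SD = (47 - 59.7) / 6.9
z = -12.7 / 6.9
z = -1.8406
T-score = T = 50 + 10z
Carry z at full precision (z = -12.7 / 6.9) into the conversion:
T-score = 50 + 10 * (-12.7 / 6.9) = 50 + -127 / 6.9
T-score = 50 + -18.4058
T-score = 31.5942

31.5942


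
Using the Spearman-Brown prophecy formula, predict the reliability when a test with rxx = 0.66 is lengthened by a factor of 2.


r_new = (n * rxx) / (1 + (n-1) * rxx)
r_new = (2 * 0.66) / (1 + 1 * 0.66)
r_new = 1.32 / 1.66
r_new = 0.7952

0.7952


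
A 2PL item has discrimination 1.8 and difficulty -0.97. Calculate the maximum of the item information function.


For 2PL, max info at theta = b = -0.97
I_max = a^2 / 4 = 1.8^2 / 4
= 3.24 / 4
I_max = 0.81

0.81


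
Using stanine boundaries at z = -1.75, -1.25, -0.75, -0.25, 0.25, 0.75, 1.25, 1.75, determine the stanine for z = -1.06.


Stanine boundaries: [-1.75, -1.25, -0.75, -0.25, 0.25, 0.75, 1.25, 1.75]
z = -1.06
Check each boundary:
  z >= -1.75 -> could be stanine 2
  z >= -1.25 -> could be stanine 3
  z < -0.75
  z < -0.25
  z < 0.25
  z < 0.75
  z < 1.25
  z < 1.75
Highest qualifying boundary gives stanine = 3

3


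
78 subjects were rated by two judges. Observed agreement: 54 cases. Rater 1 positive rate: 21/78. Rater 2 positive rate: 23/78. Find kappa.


P_o = 54/78 = 0.692308
P_e = (21*23 + 57*55) / 6084 = 0.594675
kappa = (P_o - P_e) / (1 - P_e)
kappa = (0.692308 - 0.594675) / (1 - 0.594675)
kappa = 0.2409

0.2409


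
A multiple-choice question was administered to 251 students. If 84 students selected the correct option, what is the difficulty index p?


Item difficulty p = number correct / total examinees
p = 84 / 251
p = 0.3347

0.3347


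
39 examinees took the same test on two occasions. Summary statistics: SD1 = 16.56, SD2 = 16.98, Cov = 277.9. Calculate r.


r = cov(X,Y) / (SD_X * SD_Y)
r = 277.9 / (16.56 * 16.98)
r = 277.9 / 281.1888
r = 0.9883

0.9883


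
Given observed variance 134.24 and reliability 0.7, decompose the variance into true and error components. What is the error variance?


var_true = rxx * var_obs = 0.7 * 134.24 = 93.968
var_error = var_obs - var_true
var_error = 134.24 - 93.968
var_error = 40.272

40.272


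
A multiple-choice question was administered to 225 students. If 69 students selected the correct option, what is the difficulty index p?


Item difficulty p = number correct / total examinees
p = 69 / 225
p = 0.3067

0.3067


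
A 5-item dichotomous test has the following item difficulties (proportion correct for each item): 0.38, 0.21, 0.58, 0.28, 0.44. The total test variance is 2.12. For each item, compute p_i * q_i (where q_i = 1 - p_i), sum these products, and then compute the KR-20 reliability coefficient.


For each item, compute p_i * q_i:
  Item 1: 0.38 * 0.62 = 0.2356
  Item 2: 0.21 * 0.79 = 0.1659
  Item 3: 0.58 * 0.42 = 0.2436
  Item 4: 0.28 * 0.72 = 0.2016
  Item 5: 0.44 * 0.56 = 0.2464
Sum(p_i * q_i) = 0.2356 + 0.1659 + 0.2436 + 0.2016 + 0.2464 = 1.0931
KR-20 = (k/(k-1)) * (1 - Sum(p_i*q_i) / Var_total)
= (5/4) * (1 - 1.0931/2.12)
= 1.25 * 0.4844
KR-20 = 0.6055

0.6055


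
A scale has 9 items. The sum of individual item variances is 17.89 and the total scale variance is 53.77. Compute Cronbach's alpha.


alpha = (k/(k-1)) * (1 - sum(si^2)/s_total^2)
= (9/8) * (1 - 17.89/53.77)
alpha = 0.7507

0.7507


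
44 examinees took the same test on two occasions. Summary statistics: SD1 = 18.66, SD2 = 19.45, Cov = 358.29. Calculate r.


r = cov(X,Y) / (SD_X * SD_Y)
r = 358.29 / (18.66 * 19.45)
r = 358.29 / 362.937
r = 0.9872

0.9872


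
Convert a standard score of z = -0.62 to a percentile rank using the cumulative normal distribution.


CDF(z) = 0.5 * (1 + erf(z/sqrt(2)))
erf(-0.4384) = -0.4647
CDF = 0.2676
Percentile rank = 0.2676 * 100 = 26.76

26.76


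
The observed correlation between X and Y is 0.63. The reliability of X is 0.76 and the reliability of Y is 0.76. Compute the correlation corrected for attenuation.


r_corrected = rxy / sqrt(rxx * ryy)
= 0.63 / sqrt(0.76 * 0.76)
= 0.63 / sqrt(0.5776)
= 0.63 / 0.76
r_corrected = 0.8289

0.8289


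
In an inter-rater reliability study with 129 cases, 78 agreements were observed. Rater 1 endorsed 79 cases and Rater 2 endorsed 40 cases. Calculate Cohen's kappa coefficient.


P_o = 78/129 = 0.604651
P_e = (79*40 + 50*89) / 16641 = 0.457304
kappa = (P_o - P_e) / (1 - P_e)
kappa = (0.604651 - 0.457304) / (1 - 0.457304)
kappa = 0.2715

0.2715


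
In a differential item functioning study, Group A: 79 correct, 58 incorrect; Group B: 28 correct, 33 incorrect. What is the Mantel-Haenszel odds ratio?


Odds_A = 79/58 = 1.3621
Odds_B = 28/33 = 0.8485
OR = Odds_A / Odds_B = 1.3621 / 0.8485
Exactly, OR = (79 * 33) / (58 * 28) = 2607 / 1624
OR = 1.6053

1.6053


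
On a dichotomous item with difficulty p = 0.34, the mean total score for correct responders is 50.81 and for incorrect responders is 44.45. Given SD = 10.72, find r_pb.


q = 1 - p = 0.66
rpb = ((M1 - M0) / SD) * sqrt(p * q)
rpb = ((50.81 - 44.45) / 10.72) * sqrt(0.34 * 0.66)
rpb = 0.281

0.281


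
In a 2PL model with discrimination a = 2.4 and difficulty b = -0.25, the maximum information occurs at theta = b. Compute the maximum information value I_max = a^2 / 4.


For 2PL, max info at theta = b = -0.25
I_max = a^2 / 4 = 2.4^2 / 4
= 5.76 / 4
I_max = 1.44

1.44


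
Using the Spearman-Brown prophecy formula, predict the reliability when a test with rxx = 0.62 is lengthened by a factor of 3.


r_new = (n * rxx) / (1 + (n-1) * rxx)
r_new = (3 * 0.62) / (1 + 2 * 0.62)
r_new = 1.86 / 2.24
r_new = 0.8304

0.8304


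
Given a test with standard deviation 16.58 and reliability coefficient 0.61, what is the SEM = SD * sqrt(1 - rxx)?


SEM = SD * sqrt(1 - rxx)
SEM = 16.58 * sqrt(1 - 0.61)
SEM = 16.58 * sqrt(0.39) = 16.58 * 0.6245
SEM = 10.3542

10.3542


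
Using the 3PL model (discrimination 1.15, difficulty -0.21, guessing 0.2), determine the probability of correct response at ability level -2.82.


logit = 1.15*(-2.82 - -0.21) = -3.0015
P* = 1/(1 + exp(--3.0015)) = 0.0474
P = 0.2 + (1 - 0.2) * 0.0474
P = 0.2379

0.2379


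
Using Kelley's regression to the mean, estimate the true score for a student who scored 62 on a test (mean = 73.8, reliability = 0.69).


T_est = rxx * X + (1 - rxx) * mean
T_est = 0.69 * 62 + 0.31 * 73.8
T_est = 42.78 + 22.878
T_est = 65.658

65.658


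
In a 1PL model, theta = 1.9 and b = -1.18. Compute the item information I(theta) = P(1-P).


P = 1/(1+exp(-(1.9--1.18))) = 0.9561
I = P*(1-P) = 0.9561 * 0.0439
I = 0.042

0.042


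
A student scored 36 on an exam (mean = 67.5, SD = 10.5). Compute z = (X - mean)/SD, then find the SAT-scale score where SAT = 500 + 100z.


z = (X - mean) / SD = (36 - 67.5) / 10.5
z = -31.5 / 10.5
z = -3.0
SAT-scale = SAT = 500 + 100z
Carry z at full precision (z = -31.5 / 10.5) into the conversion:
SAT-scale = 500 + 100 * (-31.5 / 10.5) = 500 + -3150 / 10.5
SAT-scale = 500 + -300.0
SAT-scale = 200.0

200.0


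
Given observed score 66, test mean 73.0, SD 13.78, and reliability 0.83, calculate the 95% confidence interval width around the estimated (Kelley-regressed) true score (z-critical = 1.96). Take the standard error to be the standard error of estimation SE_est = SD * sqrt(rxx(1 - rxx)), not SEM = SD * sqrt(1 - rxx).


True score estimate = 0.83*66 + 0.17*73.0 = 67.19
SE_est = SD * sqrt(rxx * (1 - rxx)) = 13.78 * sqrt(0.83 * 0.17) = 13.78 * sqrt(0.1411) = 5.17622
CI = T_est +/- z * SE_est, so width = 2 * z * SE_est = 2 * 1.96 * 5.17622
Width = 20.2908

20.2908


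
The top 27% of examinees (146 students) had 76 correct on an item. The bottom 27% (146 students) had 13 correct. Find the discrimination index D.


p_upper = 76/146 = 0.5205
p_lower = 13/146 = 0.089
D = 0.5205 - 0.089 = 0.4315

0.4315


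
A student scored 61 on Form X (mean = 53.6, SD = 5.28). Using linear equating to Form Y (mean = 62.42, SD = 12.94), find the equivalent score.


slope = SD_Y / SD_X = 12.94 / 5.28 ~ 2.4508
intercept = mean_Y - slope * mean_X = 62.42 - (12.94 / 5.28) * 53.6 ~ -68.9406
Y = slope * X + intercept. To avoid rounding drift from the rounded slope/intercept, evaluate the equivalent form Y = mean_Y + SD_Y * (X - mean_X) / SD_X at full precision:
Y = 62.42 + 12.94 * (61 - 53.6) / 5.28
Y = 62.42 + 12.94 * 7.4 / 5.28
Y = 62.42 + 95.756 / 5.28
Y = 62.42 + 18.1356
Y = 80.5556

80.5556


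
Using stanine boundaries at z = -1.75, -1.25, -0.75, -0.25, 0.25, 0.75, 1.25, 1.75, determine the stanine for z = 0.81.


Stanine boundaries: [-1.75, -1.25, -0.75, -0.25, 0.25, 0.75, 1.25, 1.75]
z = 0.81
Check each boundary:
  z >= -1.75 -> could be stanine 2
  z >= -1.25 -> could be stanine 3
  z >= -0.75 -> could be stanine 4
  z >= -0.25 -> could be stanine 5
  z >= 0.25 -> could be stanine 6
  z >= 0.75 -> could be stanine 7
  z < 1.25
  z < 1.75
Highest qualifying boundary gives stanine = 7

7


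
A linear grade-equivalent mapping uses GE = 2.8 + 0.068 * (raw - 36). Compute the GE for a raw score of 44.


raw - median = 44 - 36 = 8
slope * diff = 0.068 * 8 = 0.544
GE = 2.8 + 0.544
GE = 3.344

3.344


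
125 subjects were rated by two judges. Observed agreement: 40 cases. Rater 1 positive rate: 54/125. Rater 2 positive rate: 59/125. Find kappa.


P_o = 40/125 = 0.32
P_e = (54*59 + 71*66) / 15625 = 0.503808
kappa = (P_o - P_e) / (1 - P_e)
kappa = (0.32 - 0.503808) / (1 - 0.503808)
kappa = -0.3704

-0.3704
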